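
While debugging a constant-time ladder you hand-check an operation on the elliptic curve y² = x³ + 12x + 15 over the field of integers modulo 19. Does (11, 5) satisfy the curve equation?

no

y² = 5² ≡ 6; x³ + 12x + 15 = 1478 ≡ 15 (mod 19). 6 ≠ 15.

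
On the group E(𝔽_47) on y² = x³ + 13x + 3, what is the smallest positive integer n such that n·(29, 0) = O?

2P: (29, 0) + (29, 0): same x and y₁ ≡ -y₂, so the sum is O.
2P = O, so the order is 2.

2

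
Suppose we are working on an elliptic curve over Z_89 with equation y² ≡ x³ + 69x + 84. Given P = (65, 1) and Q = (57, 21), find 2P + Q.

First 2P:
Repeated addition: build up to 2P.
2P: tangent at (65, 1): λ = (3·65² + 69)/(2·1) ≡ 17/2. 2⁻¹ ≡ 45 (mod 89), so λ ≡ 17·45 ≡ 53.
  x = λ² - 65 - 65 = 2809 - 130 ≡ 9; y = λ·(65 - 9) - 1 ≡ 30. → (9, 30)
2P = (9, 30).
Finally 2P + Q:
(9, 30) + (57, 21). λ = (21 - 30)/(57 - 9) ≡ 80/48 mod 89. 48⁻¹ ≡ 13 (mod 89), so λ ≡ 61.
  x = λ² - 9 - 57 = 3721 - 66 ≡ 6; y = λ·(9 - 6) - 30 ≡ 64. → (6, 64)

(6, 64)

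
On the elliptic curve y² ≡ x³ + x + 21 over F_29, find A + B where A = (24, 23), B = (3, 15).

(3, 14)

(24, 23) + (3, 15). λ = (15 - 23)/(3 - 24) ≡ 21/8 mod 29. 8⁻¹ ≡ 11 (mod 29), so λ ≡ 28.
  x = λ² - 24 - 3 = 784 - 27 ≡ 3; y = λ·(24 - 3) - 23 ≡ 14. → (3, 14)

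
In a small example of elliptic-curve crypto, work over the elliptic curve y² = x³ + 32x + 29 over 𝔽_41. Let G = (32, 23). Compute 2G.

(9, 12)

tangent at (32, 23): λ = (3·32² + 32)/(2·23) ≡ 29/5. 5⁻¹ ≡ 33 (mod 41), so λ ≡ 29·33 ≡ 14.
  x = λ² - 32 - 32 = 196 - 64 ≡ 9; y = λ·(32 - 9) - 23 ≡ 12. → (9, 12)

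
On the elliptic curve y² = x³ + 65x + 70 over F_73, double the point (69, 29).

(7, 49)

tangent at (69, 29): λ = (3·69² + 65)/(2·29) ≡ 40/58. 58⁻¹ ≡ 34 (mod 73) since 58·34 = 1972 ≡ 1, so λ ≡ 40·34 ≡ 46.
  x = λ² - 69 - 69 = 2116 - 138 ≡ 7; y = λ·(69 - 7) - 29 ≡ 49. → (7, 49)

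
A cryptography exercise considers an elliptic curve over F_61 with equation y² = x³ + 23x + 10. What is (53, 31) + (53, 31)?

(3, 44)

tangent at (53, 31): λ = (3·53² + 23)/(2·31) ≡ 32/1. 1⁻¹ ≡ 1 (mod 61) since 1·1 = 1 ≡ 1, so λ ≡ 32·1 ≡ 32.
  x = λ² - 53 - 53 = 1024 - 106 ≡ 3; y = λ·(53 - 3) - 31 ≡ 44. → (3, 44)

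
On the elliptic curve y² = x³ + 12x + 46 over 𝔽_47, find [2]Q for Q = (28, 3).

(33, 1)

tangent at (28, 3): λ = (3·28² + 12)/(2·3) ≡ 14/6. 6⁻¹ ≡ 8 (mod 47), so λ ≡ 14·8 ≡ 18.
  x = λ² - 28 - 28 = 324 - 56 ≡ 33; y = λ·(28 - 33) - 3 ≡ 1. → (33, 1)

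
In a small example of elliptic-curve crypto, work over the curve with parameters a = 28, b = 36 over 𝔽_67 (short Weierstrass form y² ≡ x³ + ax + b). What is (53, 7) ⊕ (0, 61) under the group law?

(53, 7) + (0, 61). λ = (61 - 7)/(0 - 53) ≡ 54/14 mod 67. 14⁻¹ ≡ 24 (mod 67) since 14·24 = 336 ≡ 1, so λ ≡ 23.
  x = λ² - 53 - 0 = 529 - 53 ≡ 7; y = λ·(53 - 7) - 7 ≡ 46. → (7, 46)

(7, 46)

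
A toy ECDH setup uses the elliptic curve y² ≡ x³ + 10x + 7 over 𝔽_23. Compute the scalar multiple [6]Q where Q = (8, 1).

Double-and-add on 6 = (110)₂. Start with Q = (8, 1) for the leading 1-bit.
double: tangent at (8, 1): λ = (3·8² + 10)/(2·1) ≡ 18/2. 2⁻¹ ≡ 12 (mod 23) since 2·12 = 24 ≡ 1, so λ ≡ 18·12 ≡ 9.
  x = λ² - 8 - 8 = 81 - 16 ≡ 19; y = λ·(8 - 19) - 1 ≡ 15. → (19, 15)
add Q: (19, 15) + (8, 1). λ = (1 - 15)/(8 - 19) ≡ 9/12 mod 23. 12⁻¹ ≡ 2 (mod 23) since 12·2 = 24 ≡ 1, so λ ≡ 18.
  x = λ² - 19 - 8 = 324 - 27 ≡ 21; y = λ·(19 - 21) - 15 ≡ 18. → (21, 18)
double: tangent at (21, 18): λ = (3·21² + 10)/(2·18) ≡ 22/13. 13⁻¹ ≡ 16 (mod 23), so λ ≡ 22·16 ≡ 7.
  x = λ² - 21 - 21 = 49 - 42 ≡ 7; y = λ·(21 - 7) - 18 ≡ 11. → (7, 11)

(7, 11)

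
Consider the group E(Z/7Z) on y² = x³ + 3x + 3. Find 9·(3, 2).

Write P = (3, 2).
Double-and-add on 9 = (1001)₂. Start with P = (3, 2) for the leading 1-bit.
double: tangent at (3, 2): λ = (3·3² + 3)/(2·2) ≡ 2/4. 4⁻¹ ≡ 2 (mod 7), so λ ≡ 2·2 ≡ 4.
  x = λ² - 3 - 3 = 16 - 6 ≡ 3; y = λ·(3 - 3) - 2 ≡ 5. → (3, 5)
double: tangent at (3, 5): λ = (3·3² + 3)/(2·5) ≡ 2/3. 3⁻¹ ≡ 5 (mod 7), so λ ≡ 2·5 ≡ 3.
  x = λ² - 3 - 3 = 9 - 6 ≡ 3; y = λ·(3 - 3) - 5 ≡ 2. → (3, 2)
double: tangent at (3, 2): λ = (3·3² + 3)/(2·2) ≡ 2/4. 4⁻¹ ≡ 2 (mod 7), so λ ≡ 2·2 ≡ 4.
  x = λ² - 3 - 3 = 16 - 6 ≡ 3; y = λ·(3 - 3) - 2 ≡ 5. → (3, 5)
add P: (3, 5) + (3, 2): same x and y₁ ≡ -y₂, so the sum is O.

O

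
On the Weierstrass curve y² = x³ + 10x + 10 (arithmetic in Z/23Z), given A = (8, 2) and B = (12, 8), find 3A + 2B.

First 3A:
Repeated addition: build up to 3A.
2A: tangent at (8, 2): λ = (3·8² + 10)/(2·2) ≡ 18/4. 4⁻¹ ≡ 6 (mod 23) since 4·6 = 24 ≡ 1, so λ ≡ 18·6 ≡ 16.
  x = λ² - 8 - 8 = 256 - 16 ≡ 10; y = λ·(8 - 10) - 2 ≡ 12. → (10, 12)
3A: (10, 12) + (8, 2). λ = (2 - 12)/(8 - 10) ≡ 13/21 mod 23. 21⁻¹ ≡ 11 (mod 23) since 21·11 = 231 ≡ 1, so λ ≡ 5.
  x = λ² - 10 - 8 = 25 - 18 ≡ 7; y = λ·(10 - 7) - 12 ≡ 3. → (7, 3)
3A = (7, 3).
Next 2B:
Repeated addition: build up to 2B.
2B: tangent at (12, 8): λ = (3·12² + 10)/(2·8) ≡ 5/16. 16⁻¹ ≡ 13 (mod 23) since 16·13 = 208 ≡ 1, so λ ≡ 5·13 ≡ 19.
  x = λ² - 12 - 12 = 361 - 24 ≡ 15; y = λ·(12 - 15) - 8 ≡ 4. → (15, 4)
2B = (15, 4).
Finally 3A + 2B:
(7, 3) + (15, 4). λ = (4 - 3)/(15 - 7) ≡ 1/8 mod 23. 8⁻¹ ≡ 3 (mod 23), so λ ≡ 3.
  x = λ² - 7 - 15 = 9 - 22 ≡ 10; y = λ·(7 - 10) - 3 ≡ 11. → (10, 11)

(10, 11)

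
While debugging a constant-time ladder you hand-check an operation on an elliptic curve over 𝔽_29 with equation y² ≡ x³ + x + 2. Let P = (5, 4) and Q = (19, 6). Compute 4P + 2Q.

First 4P:
Double-and-add on 4 = (100)₂. Start with P = (5, 4) for the leading 1-bit.
double: tangent at (5, 4): λ = (3·5² + 1)/(2·4) ≡ 18/8. 8⁻¹ ≡ 11 (mod 29) since 8·11 = 88 ≡ 1, so λ ≡ 18·11 ≡ 24.
  x = λ² - 5 - 5 = 576 - 10 ≡ 15; y = λ·(5 - 15) - 4 ≡ 17. → (15, 17)
double: tangent at (15, 17): λ = (3·15² + 1)/(2·17) ≡ 9/5. 5⁻¹ ≡ 6 (mod 29), so λ ≡ 9·6 ≡ 25.
  x = λ² - 15 - 15 = 625 - 30 ≡ 15; y = λ·(15 - 15) - 17 ≡ 12. → (15, 12)
4P = (15, 12).
Next 2Q:
Repeated addition: build up to 2Q.
2Q: tangent at (19, 6): λ = (3·19² + 1)/(2·6) ≡ 11/12. 12⁻¹ ≡ 17 (mod 29) since 12·17 = 204 ≡ 1, so λ ≡ 11·17 ≡ 13.
  x = λ² - 19 - 19 = 169 - 38 ≡ 15; y = λ·(19 - 15) - 6 ≡ 17. → (15, 17)
2Q = (15, 17).
Finally 4P + 2Q:
(15, 12) + (15, 17): same x and y₁ ≡ -y₂, so the sum is O.

O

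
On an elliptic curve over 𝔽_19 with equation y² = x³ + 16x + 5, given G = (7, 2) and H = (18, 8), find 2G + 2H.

(5, 1)

First 2G:
Repeated addition: build up to 2G.
2G: tangent at (7, 2): λ = (3·7² + 16)/(2·2) ≡ 11/4. 4⁻¹ ≡ 5 (mod 19) since 4·5 = 20 ≡ 1, so λ ≡ 11·5 ≡ 17.
  x = λ² - 7 - 7 = 289 - 14 ≡ 9; y = λ·(7 - 9) - 2 ≡ 2. → (9, 2)
2G = (9, 2).
Next 2H:
Repeated addition: build up to 2H.
2H: tangent at (18, 8): λ = (3·18² + 16)/(2·8) ≡ 0/16. 16⁻¹ ≡ 6 (mod 19), so λ ≡ 0·6 ≡ 0.
  x = λ² - 18 - 18 = 0 - 36 ≡ 2; y = λ·(18 - 2) - 8 ≡ 11. → (2, 11)
2H = (2, 11).
Finally 2G + 2H:
(9, 2) + (2, 11). λ = (11 - 2)/(2 - 9) ≡ 9/12 mod 19. 12⁻¹ ≡ 8 (mod 19), so λ ≡ 15.
  x = λ² - 9 - 2 = 225 - 11 ≡ 5; y = λ·(9 - 5) - 2 ≡ 1. → (5, 1)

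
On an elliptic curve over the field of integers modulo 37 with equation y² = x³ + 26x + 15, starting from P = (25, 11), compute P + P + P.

(18, 5)

Repeated addition: build up to 3P.
2P: tangent at (25, 11): λ = (3·25² + 26)/(2·11) ≡ 14/22. 22⁻¹ ≡ 32 (mod 37), so λ ≡ 14·32 ≡ 4.
  x = λ² - 25 - 25 = 16 - 50 ≡ 3; y = λ·(25 - 3) - 11 ≡ 3. → (3, 3)
3P: (3, 3) + (25, 11). λ = (11 - 3)/(25 - 3) ≡ 8/22 mod 37. 22⁻¹ ≡ 32 (mod 37) since 22·32 = 704 ≡ 1, so λ ≡ 34.
  x = λ² - 3 - 25 = 1156 - 28 ≡ 18; y = λ·(3 - 18) - 3 ≡ 5. → (18, 5)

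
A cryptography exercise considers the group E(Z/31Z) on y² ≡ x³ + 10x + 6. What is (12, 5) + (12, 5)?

(25, 28)

tangent at (12, 5): λ = (3·12² + 10)/(2·5) ≡ 8/10. 10⁻¹ ≡ 28 (mod 31), so λ ≡ 8·28 ≡ 7.
  x = λ² - 12 - 12 = 49 - 24 ≡ 25; y = λ·(12 - 25) - 5 ≡ 28. → (25, 28)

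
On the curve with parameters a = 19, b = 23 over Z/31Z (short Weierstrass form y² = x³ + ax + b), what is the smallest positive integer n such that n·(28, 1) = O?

2P: tangent at (28, 1): λ = (3·28² + 19)/(2·1) ≡ 15/2. 2⁻¹ ≡ 16 (mod 31), so λ ≡ 15·16 ≡ 23.
  x = λ² - 28 - 28 = 529 - 56 ≡ 8; y = λ·(28 - 8) - 1 ≡ 25. → (8, 25)
3P: (8, 25) + (28, 1). λ = (1 - 25)/(28 - 8) ≡ 7/20 mod 31. 20⁻¹ ≡ 14 (mod 31), so λ ≡ 5.
  x = λ² - 8 - 28 = 25 - 36 ≡ 20; y = λ·(8 - 20) - 25 ≡ 8. → (20, 8)
4P: (20, 8) + (28, 1). λ = (1 - 8)/(28 - 20) ≡ 24/8 mod 31. 8⁻¹ ≡ 4 (mod 31), so λ ≡ 3.
  x = λ² - 20 - 28 = 9 - 48 ≡ 23; y = λ·(20 - 23) - 8 ≡ 14. → (23, 14)
5P: (23, 14) + (28, 1). λ = (1 - 14)/(28 - 23) ≡ 18/5 mod 31. 5⁻¹ ≡ 25 (mod 31), so λ ≡ 16.
  x = λ² - 23 - 28 = 256 - 51 ≡ 19; y = λ·(23 - 19) - 14 ≡ 19. → (19, 19)
6P: (19, 19) + (28, 1). λ = (1 - 19)/(28 - 19) ≡ 13/9 mod 31. 9⁻¹ ≡ 7 (mod 31), so λ ≡ 29.
  x = λ² - 19 - 28 = 841 - 47 ≡ 19; y = λ·(19 - 19) - 19 ≡ 12. → (19, 12)
7P: (19, 12) + (28, 1). λ = (1 - 12)/(28 - 19) ≡ 20/9 mod 31. 9⁻¹ ≡ 7 (mod 31), so λ ≡ 16.
  x = λ² - 19 - 28 = 256 - 47 ≡ 23; y = λ·(19 - 23) - 12 ≡ 17. → (23, 17)
8P: (23, 17) + (28, 1). λ = (1 - 17)/(28 - 23) ≡ 15/5 mod 31. 5⁻¹ ≡ 25 (mod 31), so λ ≡ 3.
  x = λ² - 23 - 28 = 9 - 51 ≡ 20; y = λ·(23 - 20) - 17 ≡ 23. → (20, 23)
9P: (20, 23) + (28, 1). λ = (1 - 23)/(28 - 20) ≡ 9/8 mod 31. 8⁻¹ ≡ 4 (mod 31), so λ ≡ 5.
  x = λ² - 20 - 28 = 25 - 48 ≡ 8; y = λ·(20 - 8) - 23 ≡ 6. → (8, 6)
10P: (8, 6) + (28, 1). λ = (1 - 6)/(28 - 8) ≡ 26/20 mod 31. 20⁻¹ ≡ 14 (mod 31), so λ ≡ 23.
  x = λ² - 8 - 28 = 529 - 36 ≡ 28; y = λ·(8 - 28) - 6 ≡ 30. → (28, 30)
11P: (28, 30) + (28, 1): same x and y₁ ≡ -y₂, so the sum is O.
11P = O, so the order is 11.

11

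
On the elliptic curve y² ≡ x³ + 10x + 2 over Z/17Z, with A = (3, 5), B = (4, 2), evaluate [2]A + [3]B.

O

First 2A:
Repeated addition: build up to 2A.
2A: tangent at (3, 5): λ = (3·3² + 10)/(2·5) ≡ 3/10. 10⁻¹ ≡ 12 (mod 17) since 10·12 = 120 ≡ 1, so λ ≡ 3·12 ≡ 2.
  x = λ² - 3 - 3 = 4 - 6 ≡ 15; y = λ·(3 - 15) - 5 ≡ 5. → (15, 5)
2A = (15, 5).
Next 3B:
Repeated addition: build up to 3B.
2B: tangent at (4, 2): λ = (3·4² + 10)/(2·2) ≡ 7/4. 4⁻¹ ≡ 13 (mod 17), so λ ≡ 7·13 ≡ 6.
  x = λ² - 4 - 4 = 36 - 8 ≡ 11; y = λ·(4 - 11) - 2 ≡ 7. → (11, 7)
3B: (11, 7) + (4, 2). λ = (2 - 7)/(4 - 11) ≡ 12/10 mod 17. 10⁻¹ ≡ 12 (mod 17) since 10·12 = 120 ≡ 1, so λ ≡ 8.
  x = λ² - 11 - 4 = 64 - 15 ≡ 15; y = λ·(11 - 15) - 7 ≡ 12. → (15, 12)
3B = (15, 12).
Finally 2A + 3B:
(15, 5) + (15, 12): same x and y₁ ≡ -y₂, so the sum is O.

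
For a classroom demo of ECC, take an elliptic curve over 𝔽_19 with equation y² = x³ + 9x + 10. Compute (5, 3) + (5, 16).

O

The two points share x = 5 and their y-coordinates satisfy 3 + 16 ≡ 0 (mod 19), so they are inverses. Their sum is O.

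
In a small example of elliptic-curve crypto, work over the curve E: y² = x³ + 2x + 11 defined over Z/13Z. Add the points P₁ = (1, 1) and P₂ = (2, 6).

(9, 11)

(1, 1) + (2, 6). λ = (6 - 1)/(2 - 1) ≡ 5/1 mod 13. 1⁻¹ ≡ 1 (mod 13), so λ ≡ 5.
  x = λ² - 1 - 2 = 25 - 3 ≡ 9; y = λ·(1 - 9) - 1 ≡ 11. → (9, 11)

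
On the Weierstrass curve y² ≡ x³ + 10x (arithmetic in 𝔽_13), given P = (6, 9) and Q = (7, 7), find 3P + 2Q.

(6, 9)

First 3P:
Repeated addition: build up to 3P.
2P: tangent at (6, 9): λ = (3·6² + 10)/(2·9) ≡ 1/5. 5⁻¹ ≡ 8 (mod 13) since 5·8 = 40 ≡ 1, so λ ≡ 1·8 ≡ 8.
  x = λ² - 6 - 6 = 64 - 12 ≡ 0; y = λ·(6 - 0) - 9 ≡ 0. → (0, 0)
3P: (0, 0) + (6, 9). λ = (9 - 0)/(6 - 0) ≡ 9/6 mod 13. 6⁻¹ ≡ 11 (mod 13) since 6·11 = 66 ≡ 1, so λ ≡ 8.
  x = λ² - 0 - 6 = 64 - 6 ≡ 6; y = λ·(0 - 6) - 0 ≡ 4. → (6, 4)
3P = (6, 4).
Next 2Q:
Repeated addition: build up to 2Q.
2Q: tangent at (7, 7): λ = (3·7² + 10)/(2·7) ≡ 1/1. 1⁻¹ ≡ 1 (mod 13), so λ ≡ 1·1 ≡ 1.
  x = λ² - 7 - 7 = 1 - 14 ≡ 0; y = λ·(7 - 0) - 7 ≡ 0. → (0, 0)
2Q = (0, 0).
Finally 3P + 2Q:
(6, 4) + (0, 0). λ = (0 - 4)/(0 - 6) ≡ 9/7 mod 13. 7⁻¹ ≡ 2 (mod 13), so λ ≡ 5.
  x = λ² - 6 - 0 = 25 - 6 ≡ 6; y = λ·(6 - 6) - 4 ≡ 9. → (6, 9)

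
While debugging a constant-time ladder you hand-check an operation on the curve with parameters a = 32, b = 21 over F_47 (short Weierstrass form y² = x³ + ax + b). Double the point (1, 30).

(30, 4)

tangent at (1, 30): λ = (3·1² + 32)/(2·30) ≡ 35/13. 13⁻¹ ≡ 29 (mod 47) since 13·29 = 377 ≡ 1, so λ ≡ 35·29 ≡ 28.
  x = λ² - 1 - 1 = 784 - 2 ≡ 30; y = λ·(1 - 30) - 30 ≡ 4. → (30, 4)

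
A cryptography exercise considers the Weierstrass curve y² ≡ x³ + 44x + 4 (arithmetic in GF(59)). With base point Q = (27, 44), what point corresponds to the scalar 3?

Repeated addition: build up to 3Q.
2Q: tangent at (27, 44): λ = (3·27² + 44)/(2·44) ≡ 48/29. 29⁻¹ ≡ 57 (mod 59), so λ ≡ 48·57 ≡ 22.
  x = λ² - 27 - 27 = 484 - 54 ≡ 17; y = λ·(27 - 17) - 44 ≡ 58. → (17, 58)
3Q: (17, 58) + (27, 44). λ = (44 - 58)/(27 - 17) ≡ 45/10 mod 59. 10⁻¹ ≡ 6 (mod 59) since 10·6 = 60 ≡ 1, so λ ≡ 34.
  x = λ² - 17 - 27 = 1156 - 44 ≡ 50; y = λ·(17 - 50) - 58 ≡ 0. → (50, 0)

(50, 0)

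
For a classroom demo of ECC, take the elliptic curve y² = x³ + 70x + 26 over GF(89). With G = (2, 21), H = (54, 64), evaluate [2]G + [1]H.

First 2G:
Repeated addition: build up to 2G.
2G: tangent at (2, 21): λ = (3·2² + 70)/(2·21) ≡ 82/42. 42⁻¹ ≡ 53 (mod 89), so λ ≡ 82·53 ≡ 74.
  x = λ² - 2 - 2 = 5476 - 4 ≡ 43; y = λ·(2 - 43) - 21 ≡ 60. → (43, 60)
2G = (43, 60).
Finally 2G + H:
(43, 60) + (54, 64). λ = (64 - 60)/(54 - 43) ≡ 4/11 mod 89. 11⁻¹ ≡ 81 (mod 89) since 11·81 = 891 ≡ 1, so λ ≡ 57.
  x = λ² - 43 - 54 = 3249 - 97 ≡ 37; y = λ·(43 - 37) - 60 ≡ 15. → (37, 15)

(37, 15)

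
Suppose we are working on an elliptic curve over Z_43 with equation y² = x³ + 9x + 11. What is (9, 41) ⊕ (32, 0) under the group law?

(9, 41) + (32, 0). λ = (0 - 41)/(32 - 9) ≡ 2/23 mod 43. 23⁻¹ ≡ 15 (mod 43) since 23·15 = 345 ≡ 1, so λ ≡ 30.
  x = λ² - 9 - 32 = 900 - 41 ≡ 42; y = λ·(9 - 42) - 41 ≡ 1. → (42, 1)

(42, 1)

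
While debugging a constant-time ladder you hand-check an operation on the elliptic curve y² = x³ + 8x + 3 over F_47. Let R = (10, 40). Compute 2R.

tangent at (10, 40): λ = (3·10² + 8)/(2·40) ≡ 26/33. 33⁻¹ ≡ 10 (mod 47), so λ ≡ 26·10 ≡ 25.
  x = λ² - 10 - 10 = 625 - 20 ≡ 41; y = λ·(10 - 41) - 40 ≡ 31. → (41, 31)

(41, 31)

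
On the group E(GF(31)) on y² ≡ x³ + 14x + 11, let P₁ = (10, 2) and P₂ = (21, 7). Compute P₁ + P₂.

(10, 2) + (21, 7). λ = (7 - 2)/(21 - 10) ≡ 5/11 mod 31. 11⁻¹ ≡ 17 (mod 31) since 11·17 = 187 ≡ 1, so λ ≡ 23.
  x = λ² - 10 - 21 = 529 - 31 ≡ 2; y = λ·(10 - 2) - 2 ≡ 27. → (2, 27)

(2, 27)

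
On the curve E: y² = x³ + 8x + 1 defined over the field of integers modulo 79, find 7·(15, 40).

(15, 39)

Write Q = (15, 40).
Repeated addition: build up to 7Q.
2Q: tangent at (15, 40): λ = (3·15² + 8)/(2·40) ≡ 51/1. 1⁻¹ ≡ 1 (mod 79) since 1·1 = 1 ≡ 1, so λ ≡ 51·1 ≡ 51.
  x = λ² - 15 - 15 = 2601 - 30 ≡ 43; y = λ·(15 - 43) - 40 ≡ 33. → (43, 33)
3Q: (43, 33) + (15, 40). λ = (40 - 33)/(15 - 43) ≡ 7/51 mod 79. 51⁻¹ ≡ 31 (mod 79), so λ ≡ 59.
  x = λ² - 43 - 15 = 3481 - 58 ≡ 26; y = λ·(43 - 26) - 33 ≡ 22. → (26, 22)
4Q: (26, 22) + (15, 40). λ = (40 - 22)/(15 - 26) ≡ 18/68 mod 79. 68⁻¹ ≡ 43 (mod 79), so λ ≡ 63.
  x = λ² - 26 - 15 = 3969 - 41 ≡ 57; y = λ·(26 - 57) - 22 ≡ 0. → (57, 0)
5Q: (57, 0) + (15, 40). λ = (40 - 0)/(15 - 57) ≡ 40/37 mod 79. 37⁻¹ ≡ 47 (mod 79), so λ ≡ 63.
  x = λ² - 57 - 15 = 3969 - 72 ≡ 26; y = λ·(57 - 26) - 0 ≡ 57. → (26, 57)
6Q: (26, 57) + (15, 40). λ = (40 - 57)/(15 - 26) ≡ 62/68 mod 79. 68⁻¹ ≡ 43 (mod 79) since 68·43 = 2924 ≡ 1, so λ ≡ 59.
  x = λ² - 26 - 15 = 3481 - 41 ≡ 43; y = λ·(26 - 43) - 57 ≡ 46. → (43, 46)
7Q: (43, 46) + (15, 40). λ = (40 - 46)/(15 - 43) ≡ 73/51 mod 79. 51⁻¹ ≡ 31 (mod 79) since 51·31 = 1581 ≡ 1, so λ ≡ 51.
  x = λ² - 43 - 15 = 2601 - 58 ≡ 15; y = λ·(43 - 15) - 46 ≡ 39. → (15, 39)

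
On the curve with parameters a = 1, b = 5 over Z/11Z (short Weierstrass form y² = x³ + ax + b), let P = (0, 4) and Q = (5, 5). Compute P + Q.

(10, 5)

(0, 4) + (5, 5). λ = (5 - 4)/(5 - 0) ≡ 1/5 mod 11. 5⁻¹ ≡ 9 (mod 11), so λ ≡ 9.
  x = λ² - 0 - 5 = 81 - 5 ≡ 10; y = λ·(0 - 10) - 4 ≡ 5. → (10, 5)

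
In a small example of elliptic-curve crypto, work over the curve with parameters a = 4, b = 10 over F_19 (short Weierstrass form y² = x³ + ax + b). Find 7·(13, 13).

(16, 16)

Write G = (13, 13).
Repeated addition: build up to 7G.
2G: tangent at (13, 13): λ = (3·13² + 4)/(2·13) ≡ 17/7. 7⁻¹ ≡ 11 (mod 19) since 7·11 = 77 ≡ 1, so λ ≡ 17·11 ≡ 16.
  x = λ² - 13 - 13 = 256 - 26 ≡ 2; y = λ·(13 - 2) - 13 ≡ 11. → (2, 11)
3G: (2, 11) + (13, 13). λ = (13 - 11)/(13 - 2) ≡ 2/11 mod 19. 11⁻¹ ≡ 7 (mod 19) since 11·7 = 77 ≡ 1, so λ ≡ 14.
  x = λ² - 2 - 13 = 196 - 15 ≡ 10; y = λ·(2 - 10) - 11 ≡ 10. → (10, 10)
4G: (10, 10) + (13, 13). λ = (13 - 10)/(13 - 10) ≡ 3/3 mod 19. 3⁻¹ ≡ 13 (mod 19), so λ ≡ 1.
  x = λ² - 10 - 13 = 1 - 23 ≡ 16; y = λ·(10 - 16) - 10 ≡ 3. → (16, 3)
5G: (16, 3) + (13, 13). λ = (13 - 3)/(13 - 16) ≡ 10/16 mod 19. 16⁻¹ ≡ 6 (mod 19), so λ ≡ 3.
  x = λ² - 16 - 13 = 9 - 29 ≡ 18; y = λ·(16 - 18) - 3 ≡ 10. → (18, 10)
6G: (18, 10) + (13, 13). λ = (13 - 10)/(13 - 18) ≡ 3/14 mod 19. 14⁻¹ ≡ 15 (mod 19) since 14·15 = 210 ≡ 1, so λ ≡ 7.
  x = λ² - 18 - 13 = 49 - 31 ≡ 18; y = λ·(18 - 18) - 10 ≡ 9. → (18, 9)
7G: (18, 9) + (13, 13). λ = (13 - 9)/(13 - 18) ≡ 4/14 mod 19. 14⁻¹ ≡ 15 (mod 19), so λ ≡ 3.
  x = λ² - 18 - 13 = 9 - 31 ≡ 16; y = λ·(18 - 16) - 9 ≡ 16. → (16, 16)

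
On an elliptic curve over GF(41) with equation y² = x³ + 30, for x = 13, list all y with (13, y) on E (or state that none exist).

none

x³ + 0x + 30 = 2227 ≡ 13 (mod 41).
13 is a non-residue mod 41; no y exists.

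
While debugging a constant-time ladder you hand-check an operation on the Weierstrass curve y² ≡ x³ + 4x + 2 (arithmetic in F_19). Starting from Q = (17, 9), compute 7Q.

Repeated addition: build up to 7Q.
2Q: tangent at (17, 9): λ = (3·17² + 4)/(2·9) ≡ 16/18. 18⁻¹ ≡ 18 (mod 19) since 18·18 = 324 ≡ 1, so λ ≡ 16·18 ≡ 3.
  x = λ² - 17 - 17 = 9 - 34 ≡ 13; y = λ·(17 - 13) - 9 ≡ 3. → (13, 3)
3Q: (13, 3) + (17, 9). λ = (9 - 3)/(17 - 13) ≡ 6/4 mod 19. 4⁻¹ ≡ 5 (mod 19), so λ ≡ 11.
  x = λ² - 13 - 17 = 121 - 30 ≡ 15; y = λ·(13 - 15) - 3 ≡ 13. → (15, 13)
4Q: (15, 13) + (17, 9). λ = (9 - 13)/(17 - 15) ≡ 15/2 mod 19. 2⁻¹ ≡ 10 (mod 19) since 2·10 = 20 ≡ 1, so λ ≡ 17.
  x = λ² - 15 - 17 = 289 - 32 ≡ 10; y = λ·(15 - 10) - 13 ≡ 15. → (10, 15)
5Q: (10, 15) + (17, 9). λ = (9 - 15)/(17 - 10) ≡ 13/7 mod 19. 7⁻¹ ≡ 11 (mod 19), so λ ≡ 10.
  x = λ² - 10 - 17 = 100 - 27 ≡ 16; y = λ·(10 - 16) - 15 ≡ 1. → (16, 1)
6Q: (16, 1) + (17, 9). λ = (9 - 1)/(17 - 16) ≡ 8/1 mod 19. 1⁻¹ ≡ 1 (mod 19), so λ ≡ 8.
  x = λ² - 16 - 17 = 64 - 33 ≡ 12; y = λ·(16 - 12) - 1 ≡ 12. → (12, 12)
7Q: (12, 12) + (17, 9). λ = (9 - 12)/(17 - 12) ≡ 16/5 mod 19. 5⁻¹ ≡ 4 (mod 19) since 5·4 = 20 ≡ 1, so λ ≡ 7.
  x = λ² - 12 - 17 = 49 - 29 ≡ 1; y = λ·(12 - 1) - 12 ≡ 8. → (1, 8)

(1, 8)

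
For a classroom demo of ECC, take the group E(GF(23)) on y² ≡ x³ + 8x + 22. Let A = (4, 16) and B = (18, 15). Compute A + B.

(4, 16) + (18, 15). λ = (15 - 16)/(18 - 4) ≡ 22/14 mod 23. 14⁻¹ ≡ 5 (mod 23), so λ ≡ 18.
  x = λ² - 4 - 18 = 324 - 22 ≡ 3; y = λ·(4 - 3) - 16 ≡ 2. → (3, 2)

(3, 2)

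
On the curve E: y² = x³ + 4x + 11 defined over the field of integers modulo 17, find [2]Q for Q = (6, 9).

tangent at (6, 9): λ = (3·6² + 4)/(2·9) ≡ 10/1. 1⁻¹ ≡ 1 (mod 17) since 1·1 = 1 ≡ 1, so λ ≡ 10·1 ≡ 10.
  x = λ² - 6 - 6 = 100 - 12 ≡ 3; y = λ·(6 - 3) - 9 ≡ 4. → (3, 4)

(3, 4)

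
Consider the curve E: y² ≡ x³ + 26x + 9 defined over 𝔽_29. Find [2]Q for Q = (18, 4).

tangent at (18, 4): λ = (3·18² + 26)/(2·4) ≡ 12/8. 8⁻¹ ≡ 11 (mod 29), so λ ≡ 12·11 ≡ 16.
  x = λ² - 18 - 18 = 256 - 36 ≡ 17; y = λ·(18 - 17) - 4 ≡ 12. → (17, 12)

(17, 12)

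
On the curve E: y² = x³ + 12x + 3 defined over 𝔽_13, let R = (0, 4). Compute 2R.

(12, 4)

tangent at (0, 4): λ = (3·0² + 12)/(2·4) ≡ 12/8. 8⁻¹ ≡ 5 (mod 13), so λ ≡ 12·5 ≡ 8.
  x = λ² - 0 - 0 = 64 - 0 ≡ 12; y = λ·(0 - 12) - 4 ≡ 4. → (12, 4)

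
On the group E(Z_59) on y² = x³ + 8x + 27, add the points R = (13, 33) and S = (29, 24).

(24, 58)

(13, 33) + (29, 24). λ = (24 - 33)/(29 - 13) ≡ 50/16 mod 59. 16⁻¹ ≡ 48 (mod 59), so λ ≡ 40.
  x = λ² - 13 - 29 = 1600 - 42 ≡ 24; y = λ·(13 - 24) - 33 ≡ 58. → (24, 58)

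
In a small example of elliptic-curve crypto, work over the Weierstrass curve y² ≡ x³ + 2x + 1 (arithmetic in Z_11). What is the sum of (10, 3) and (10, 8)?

O

The two points share x = 10 and their y-coordinates satisfy 3 + 8 ≡ 0 (mod 11), so they are inverses. Their sum is the point at infinity.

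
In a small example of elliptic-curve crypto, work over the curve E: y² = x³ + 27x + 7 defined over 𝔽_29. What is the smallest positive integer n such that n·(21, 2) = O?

2P: tangent at (21, 2): λ = (3·21² + 27)/(2·2) ≡ 16/4. 4⁻¹ ≡ 22 (mod 29), so λ ≡ 16·22 ≡ 4.
  x = λ² - 21 - 21 = 16 - 42 ≡ 3; y = λ·(21 - 3) - 2 ≡ 12. → (3, 12)
3P: (3, 12) + (21, 2). λ = (2 - 12)/(21 - 3) ≡ 19/18 mod 29. 18⁻¹ ≡ 21 (mod 29), so λ ≡ 22.
  x = λ² - 3 - 21 = 484 - 24 ≡ 25; y = λ·(3 - 25) - 12 ≡ 26. → (25, 26)
4P: (25, 26) + (21, 2). λ = (2 - 26)/(21 - 25) ≡ 5/25 mod 29. 25⁻¹ ≡ 7 (mod 29) since 25·7 = 175 ≡ 1, so λ ≡ 6.
  x = λ² - 25 - 21 = 36 - 46 ≡ 19; y = λ·(25 - 19) - 26 ≡ 10. → (19, 10)
5P: (19, 10) + (21, 2). λ = (2 - 10)/(21 - 19) ≡ 21/2 mod 29. 2⁻¹ ≡ 15 (mod 29), so λ ≡ 25.
  x = λ² - 19 - 21 = 625 - 40 ≡ 5; y = λ·(19 - 5) - 10 ≡ 21. → (5, 21)
6P: (5, 21) + (21, 2). λ = (2 - 21)/(21 - 5) ≡ 10/16 mod 29. 16⁻¹ ≡ 20 (mod 29) since 16·20 = 320 ≡ 1, so λ ≡ 26.
  x = λ² - 5 - 21 = 676 - 26 ≡ 12; y = λ·(5 - 12) - 21 ≡ 0. → (12, 0)
7P: (12, 0) + (21, 2). λ = (2 - 0)/(21 - 12) ≡ 2/9 mod 29. 9⁻¹ ≡ 13 (mod 29) since 9·13 = 117 ≡ 1, so λ ≡ 26.
  x = λ² - 12 - 21 = 676 - 33 ≡ 5; y = λ·(12 - 5) - 0 ≡ 8. → (5, 8)
8P: (5, 8) + (21, 2). λ = (2 - 8)/(21 - 5) ≡ 23/16 mod 29. 16⁻¹ ≡ 20 (mod 29), so λ ≡ 25.
  x = λ² - 5 - 21 = 625 - 26 ≡ 19; y = λ·(5 - 19) - 8 ≡ 19. → (19, 19)
9P: (19, 19) + (21, 2). λ = (2 - 19)/(21 - 19) ≡ 12/2 mod 29. 2⁻¹ ≡ 15 (mod 29), so λ ≡ 6.
  x = λ² - 19 - 21 = 36 - 40 ≡ 25; y = λ·(19 - 25) - 19 ≡ 3. → (25, 3)
10P: (25, 3) + (21, 2). λ = (2 - 3)/(21 - 25) ≡ 28/25 mod 29. 25⁻¹ ≡ 7 (mod 29) since 25·7 = 175 ≡ 1, so λ ≡ 22.
  x = λ² - 25 - 21 = 484 - 46 ≡ 3; y = λ·(25 - 3) - 3 ≡ 17. → (3, 17)
11P: (3, 17) + (21, 2). λ = (2 - 17)/(21 - 3) ≡ 14/18 mod 29. 18⁻¹ ≡ 21 (mod 29), so λ ≡ 4.
  x = λ² - 3 - 21 = 16 - 24 ≡ 21; y = λ·(3 - 21) - 17 ≡ 27. → (21, 27)
12P: (21, 27) + (21, 2): same x and y₁ ≡ -y₂, so the sum is O.
12P = O, so the order is 12.

12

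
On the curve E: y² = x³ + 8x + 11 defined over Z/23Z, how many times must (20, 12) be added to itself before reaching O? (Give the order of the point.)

2P: tangent at (20, 12): λ = (3·20² + 8)/(2·12) ≡ 12/1. 1⁻¹ ≡ 1 (mod 23) since 1·1 = 1 ≡ 1, so λ ≡ 12·1 ≡ 12.
  x = λ² - 20 - 20 = 144 - 40 ≡ 12; y = λ·(20 - 12) - 12 ≡ 15. → (12, 15)
3P: (12, 15) + (20, 12). λ = (12 - 15)/(20 - 12) ≡ 20/8 mod 23. 8⁻¹ ≡ 3 (mod 23) since 8·3 = 24 ≡ 1, so λ ≡ 14.
  x = λ² - 12 - 20 = 196 - 32 ≡ 3; y = λ·(12 - 3) - 15 ≡ 19. → (3, 19)
4P: (3, 19) + (20, 12). λ = (12 - 19)/(20 - 3) ≡ 16/17 mod 23. 17⁻¹ ≡ 19 (mod 23) since 17·19 = 323 ≡ 1, so λ ≡ 5.
  x = λ² - 3 - 20 = 25 - 23 ≡ 2; y = λ·(3 - 2) - 19 ≡ 9. → (2, 9)
5P: (2, 9) + (20, 12). λ = (12 - 9)/(20 - 2) ≡ 3/18 mod 23. 18⁻¹ ≡ 9 (mod 23), so λ ≡ 4.
  x = λ² - 2 - 20 = 16 - 22 ≡ 17; y = λ·(2 - 17) - 9 ≡ 0. → (17, 0)
6P: (17, 0) + (20, 12). λ = (12 - 0)/(20 - 17) ≡ 12/3 mod 23. 3⁻¹ ≡ 8 (mod 23), so λ ≡ 4.
  x = λ² - 17 - 20 = 16 - 37 ≡ 2; y = λ·(17 - 2) - 0 ≡ 14. → (2, 14)
7P: (2, 14) + (20, 12). λ = (12 - 14)/(20 - 2) ≡ 21/18 mod 23. 18⁻¹ ≡ 9 (mod 23) since 18·9 = 162 ≡ 1, so λ ≡ 5.
  x = λ² - 2 - 20 = 25 - 22 ≡ 3; y = λ·(2 - 3) - 14 ≡ 4. → (3, 4)
8P: (3, 4) + (20, 12). λ = (12 - 4)/(20 - 3) ≡ 8/17 mod 23. 17⁻¹ ≡ 19 (mod 23), so λ ≡ 14.
  x = λ² - 3 - 20 = 196 - 23 ≡ 12; y = λ·(3 - 12) - 4 ≡ 8. → (12, 8)
9P: (12, 8) + (20, 12). λ = (12 - 8)/(20 - 12) ≡ 4/8 mod 23. 8⁻¹ ≡ 3 (mod 23), so λ ≡ 12.
  x = λ² - 12 - 20 = 144 - 32 ≡ 20; y = λ·(12 - 20) - 8 ≡ 11. → (20, 11)
10P: (20, 11) + (20, 12): same x and y₁ ≡ -y₂, so the sum is O.
10P = O, so the order is 10.

10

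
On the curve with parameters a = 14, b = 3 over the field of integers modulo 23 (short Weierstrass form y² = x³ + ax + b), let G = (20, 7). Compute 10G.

(8, 11)

Repeated addition: build up to 10G.
2G: tangent at (20, 7): λ = (3·20² + 14)/(2·7) ≡ 18/14. 14⁻¹ ≡ 5 (mod 23), so λ ≡ 18·5 ≡ 21.
  x = λ² - 20 - 20 = 441 - 40 ≡ 10; y = λ·(20 - 10) - 7 ≡ 19. → (10, 19)
3G: (10, 19) + (20, 7). λ = (7 - 19)/(20 - 10) ≡ 11/10 mod 23. 10⁻¹ ≡ 7 (mod 23), so λ ≡ 8.
  x = λ² - 10 - 20 = 64 - 30 ≡ 11; y = λ·(10 - 11) - 19 ≡ 19. → (11, 19)
4G: (11, 19) + (20, 7). λ = (7 - 19)/(20 - 11) ≡ 11/9 mod 23. 9⁻¹ ≡ 18 (mod 23), so λ ≡ 14.
  x = λ² - 11 - 20 = 196 - 31 ≡ 4; y = λ·(11 - 4) - 19 ≡ 10. → (4, 10)
5G: (4, 10) + (20, 7). λ = (7 - 10)/(20 - 4) ≡ 20/16 mod 23. 16⁻¹ ≡ 13 (mod 23) since 16·13 = 208 ≡ 1, so λ ≡ 7.
  x = λ² - 4 - 20 = 49 - 24 ≡ 2; y = λ·(4 - 2) - 10 ≡ 4. → (2, 4)
6G: (2, 4) + (20, 7). λ = (7 - 4)/(20 - 2) ≡ 3/18 mod 23. 18⁻¹ ≡ 9 (mod 23) since 18·9 = 162 ≡ 1, so λ ≡ 4.
  x = λ² - 2 - 20 = 16 - 22 ≡ 17; y = λ·(2 - 17) - 4 ≡ 5. → (17, 5)
7G: (17, 5) + (20, 7). λ = (7 - 5)/(20 - 17) ≡ 2/3 mod 23. 3⁻¹ ≡ 8 (mod 23), so λ ≡ 16.
  x = λ² - 17 - 20 = 256 - 37 ≡ 12; y = λ·(17 - 12) - 5 ≡ 6. → (12, 6)
8G: (12, 6) + (20, 7). λ = (7 - 6)/(20 - 12) ≡ 1/8 mod 23. 8⁻¹ ≡ 3 (mod 23), so λ ≡ 3.
  x = λ² - 12 - 20 = 9 - 32 ≡ 0; y = λ·(12 - 0) - 6 ≡ 7. → (0, 7)
9G: (0, 7) + (20, 7). λ = (7 - 7)/(20 - 0) ≡ 0/20 mod 23. 20⁻¹ ≡ 15 (mod 23), so λ ≡ 0.
  x = λ² - 0 - 20 = 0 - 20 ≡ 3; y = λ·(0 - 3) - 7 ≡ 16. → (3, 16)
10G: (3, 16) + (20, 7). λ = (7 - 16)/(20 - 3) ≡ 14/17 mod 23. 17⁻¹ ≡ 19 (mod 23) since 17·19 = 323 ≡ 1, so λ ≡ 13.
  x = λ² - 3 - 20 = 169 - 23 ≡ 8; y = λ·(3 - 8) - 16 ≡ 11. → (8, 11)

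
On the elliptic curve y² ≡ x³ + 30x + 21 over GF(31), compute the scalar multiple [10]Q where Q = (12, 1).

(19, 14)

Double-and-add on 10 = (1010)₂. Start with Q = (12, 1) for the leading 1-bit.
double: tangent at (12, 1): λ = (3·12² + 30)/(2·1) ≡ 28/2. 2⁻¹ ≡ 16 (mod 31), so λ ≡ 28·16 ≡ 14.
  x = λ² - 12 - 12 = 196 - 24 ≡ 17; y = λ·(12 - 17) - 1 ≡ 22. → (17, 22)
double: tangent at (17, 22): λ = (3·17² + 30)/(2·22) ≡ 29/13. 13⁻¹ ≡ 12 (mod 31), so λ ≡ 29·12 ≡ 7.
  x = λ² - 17 - 17 = 49 - 34 ≡ 15; y = λ·(17 - 15) - 22 ≡ 23. → (15, 23)
add Q: (15, 23) + (12, 1). λ = (1 - 23)/(12 - 15) ≡ 9/28 mod 31. 28⁻¹ ≡ 10 (mod 31), so λ ≡ 28.
  x = λ² - 15 - 12 = 784 - 27 ≡ 13; y = λ·(15 - 13) - 23 ≡ 2. → (13, 2)
double: tangent at (13, 2): λ = (3·13² + 30)/(2·2) ≡ 10/4. 4⁻¹ ≡ 8 (mod 31), so λ ≡ 10·8 ≡ 18.
  x = λ² - 13 - 13 = 324 - 26 ≡ 19; y = λ·(13 - 19) - 2 ≡ 14. → (19, 14)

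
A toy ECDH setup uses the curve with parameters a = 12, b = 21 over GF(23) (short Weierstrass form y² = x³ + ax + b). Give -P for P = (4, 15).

-(4, 15) = (4, -15 mod 23) = (4, 8).

(4, 8)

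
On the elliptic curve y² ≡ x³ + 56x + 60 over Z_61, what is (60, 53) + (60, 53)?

(43, 33)

tangent at (60, 53): λ = (3·60² + 56)/(2·53) ≡ 59/45. 45⁻¹ ≡ 19 (mod 61), so λ ≡ 59·19 ≡ 23.
  x = λ² - 60 - 60 = 529 - 120 ≡ 43; y = λ·(60 - 43) - 53 ≡ 33. → (43, 33)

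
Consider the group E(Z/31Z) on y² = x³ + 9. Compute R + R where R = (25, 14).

(6, 15)

tangent at (25, 14): λ = (3·25² + 0)/(2·14) ≡ 15/28. 28⁻¹ ≡ 10 (mod 31), so λ ≡ 15·10 ≡ 26.
  x = λ² - 25 - 25 = 676 - 50 ≡ 6; y = λ·(25 - 6) - 14 ≡ 15. → (6, 15)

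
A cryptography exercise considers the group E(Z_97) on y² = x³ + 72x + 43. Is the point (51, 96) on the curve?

y² = 96² ≡ 1; x³ + 72x + 43 = 136366 ≡ 81 (mod 97). 1 ≠ 81.

no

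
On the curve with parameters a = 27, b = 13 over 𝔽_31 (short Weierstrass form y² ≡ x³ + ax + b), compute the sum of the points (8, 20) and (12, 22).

(8, 20) + (12, 22). λ = (22 - 20)/(12 - 8) ≡ 2/4 mod 31. 4⁻¹ ≡ 8 (mod 31), so λ ≡ 16.
  x = λ² - 8 - 12 = 256 - 20 ≡ 19; y = λ·(8 - 19) - 20 ≡ 21. → (19, 21)

(19, 21)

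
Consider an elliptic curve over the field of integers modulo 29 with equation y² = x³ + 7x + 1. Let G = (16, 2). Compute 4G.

(4, 8)

Double-and-add on 4 = (100)₂. Start with G = (16, 2) for the leading 1-bit.
double: tangent at (16, 2): λ = (3·16² + 7)/(2·2) ≡ 21/4. 4⁻¹ ≡ 22 (mod 29), so λ ≡ 21·22 ≡ 27.
  x = λ² - 16 - 16 = 729 - 32 ≡ 1; y = λ·(16 - 1) - 2 ≡ 26. → (1, 26)
double: tangent at (1, 26): λ = (3·1² + 7)/(2·26) ≡ 10/23. 23⁻¹ ≡ 24 (mod 29) since 23·24 = 552 ≡ 1, so λ ≡ 10·24 ≡ 8.
  x = λ² - 1 - 1 = 64 - 2 ≡ 4; y = λ·(1 - 4) - 26 ≡ 8. → (4, 8)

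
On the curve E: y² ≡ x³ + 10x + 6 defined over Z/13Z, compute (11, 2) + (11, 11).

The two points share x = 11 and their y-coordinates satisfy 2 + 11 ≡ 0 (mod 13), so they are inverses. Their sum is ∞.

O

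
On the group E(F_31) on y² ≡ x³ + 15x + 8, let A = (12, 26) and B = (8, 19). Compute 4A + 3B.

First 4A:
Repeated addition: build up to 4A.
2A: tangent at (12, 26): λ = (3·12² + 15)/(2·26) ≡ 13/21. 21⁻¹ ≡ 3 (mod 31), so λ ≡ 13·3 ≡ 8.
  x = λ² - 12 - 12 = 64 - 24 ≡ 9; y = λ·(12 - 9) - 26 ≡ 29. → (9, 29)
3A: (9, 29) + (12, 26). λ = (26 - 29)/(12 - 9) ≡ 28/3 mod 31. 3⁻¹ ≡ 21 (mod 31) since 3·21 = 63 ≡ 1, so λ ≡ 30.
  x = λ² - 9 - 12 = 900 - 21 ≡ 11; y = λ·(9 - 11) - 29 ≡ 4. → (11, 4)
4A: (11, 4) + (12, 26). λ = (26 - 4)/(12 - 11) ≡ 22/1 mod 31. 1⁻¹ ≡ 1 (mod 31), so λ ≡ 22.
  x = λ² - 11 - 12 = 484 - 23 ≡ 27; y = λ·(11 - 27) - 4 ≡ 16. → (27, 16)
4A = (27, 16).
Next 3B:
Repeated addition: build up to 3B.
2B: tangent at (8, 19): λ = (3·8² + 15)/(2·19) ≡ 21/7. 7⁻¹ ≡ 9 (mod 31), so λ ≡ 21·9 ≡ 3.
  x = λ² - 8 - 8 = 9 - 16 ≡ 24; y = λ·(8 - 24) - 19 ≡ 26. → (24, 26)
3B: (24, 26) + (8, 19). λ = (19 - 26)/(8 - 24) ≡ 24/15 mod 31. 15⁻¹ ≡ 29 (mod 31), so λ ≡ 14.
  x = λ² - 24 - 8 = 196 - 32 ≡ 9; y = λ·(24 - 9) - 26 ≡ 29. → (9, 29)
3B = (9, 29).
Finally 4A + 3B:
(27, 16) + (9, 29). λ = (29 - 16)/(9 - 27) ≡ 13/13 mod 31. 13⁻¹ ≡ 12 (mod 31), so λ ≡ 1.
  x = λ² - 27 - 9 = 1 - 36 ≡ 27; y = λ·(27 - 27) - 16 ≡ 15. → (27, 15)

(27, 15)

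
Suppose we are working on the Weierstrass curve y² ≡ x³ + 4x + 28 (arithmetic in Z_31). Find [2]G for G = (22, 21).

tangent at (22, 21): λ = (3·22² + 4)/(2·21) ≡ 30/11. 11⁻¹ ≡ 17 (mod 31), so λ ≡ 30·17 ≡ 14.
  x = λ² - 22 - 22 = 196 - 44 ≡ 28; y = λ·(22 - 28) - 21 ≡ 19. → (28, 19)

(28, 19)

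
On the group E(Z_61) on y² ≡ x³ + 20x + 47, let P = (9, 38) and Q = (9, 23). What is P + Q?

The two points share x = 9 and their y-coordinates satisfy 38 + 23 ≡ 0 (mod 61), so they are inverses. Their sum is the point at infinity.

O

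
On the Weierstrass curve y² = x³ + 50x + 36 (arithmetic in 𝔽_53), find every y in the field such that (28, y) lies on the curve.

x³ + 50x + 36 = 23388 ≡ 15 (mod 53).
Square roots of 15 mod 53: 11 and 42 (since 11² = 121 ≡ 15).

11, 42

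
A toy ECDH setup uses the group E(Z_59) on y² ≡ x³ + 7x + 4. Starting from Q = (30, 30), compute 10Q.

Double-and-add on 10 = (1010)₂. Start with Q = (30, 30) for the leading 1-bit.
double: tangent at (30, 30): λ = (3·30² + 7)/(2·30) ≡ 52/1. 1⁻¹ ≡ 1 (mod 59), so λ ≡ 52·1 ≡ 52.
  x = λ² - 30 - 30 = 2704 - 60 ≡ 48; y = λ·(30 - 48) - 30 ≡ 37. → (48, 37)
double: tangent at (48, 37): λ = (3·48² + 7)/(2·37) ≡ 16/15. 15⁻¹ ≡ 4 (mod 59), so λ ≡ 16·4 ≡ 5.
  x = λ² - 48 - 48 = 25 - 96 ≡ 47; y = λ·(48 - 47) - 37 ≡ 27. → (47, 27)
add Q: (47, 27) + (30, 30). λ = (30 - 27)/(30 - 47) ≡ 3/42 mod 59. 42⁻¹ ≡ 52 (mod 59) since 42·52 = 2184 ≡ 1, so λ ≡ 38.
  x = λ² - 47 - 30 = 1444 - 77 ≡ 10; y = λ·(47 - 10) - 27 ≡ 22. → (10, 22)
double: tangent at (10, 22): λ = (3·10² + 7)/(2·22) ≡ 12/44. 44⁻¹ ≡ 55 (mod 59), so λ ≡ 12·55 ≡ 11.
  x = λ² - 10 - 10 = 121 - 20 ≡ 42; y = λ·(10 - 42) - 22 ≡ 39. → (42, 39)

(42, 39)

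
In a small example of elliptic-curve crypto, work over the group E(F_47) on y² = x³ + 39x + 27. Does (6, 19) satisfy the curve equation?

y² = 19² ≡ 32; x³ + 39x + 27 = 477 ≡ 7 (mod 47). 32 ≠ 7.

no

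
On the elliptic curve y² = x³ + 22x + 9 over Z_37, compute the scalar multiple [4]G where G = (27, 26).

(18, 24)

Double-and-add on 4 = (100)₂. Start with G = (27, 26) for the leading 1-bit.
double: tangent at (27, 26): λ = (3·27² + 22)/(2·26) ≡ 26/15. 15⁻¹ ≡ 5 (mod 37), so λ ≡ 26·5 ≡ 19.
  x = λ² - 27 - 27 = 361 - 54 ≡ 11; y = λ·(27 - 11) - 26 ≡ 19. → (11, 19)
double: tangent at (11, 19): λ = (3·11² + 22)/(2·19) ≡ 15/1. 1⁻¹ ≡ 1 (mod 37) since 1·1 = 1 ≡ 1, so λ ≡ 15·1 ≡ 15.
  x = λ² - 11 - 11 = 225 - 22 ≡ 18; y = λ·(11 - 18) - 19 ≡ 24. → (18, 24)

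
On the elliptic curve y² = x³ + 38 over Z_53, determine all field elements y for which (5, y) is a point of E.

x³ + 0x + 38 = 163 ≡ 4 (mod 53).
Square roots of 4 mod 53: 2 and 51 (since 2² = 4 ≡ 4).

2, 51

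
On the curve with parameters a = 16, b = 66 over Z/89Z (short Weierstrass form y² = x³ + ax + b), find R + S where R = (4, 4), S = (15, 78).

(52, 21)

(4, 4) + (15, 78). λ = (78 - 4)/(15 - 4) ≡ 74/11 mod 89. 11⁻¹ ≡ 81 (mod 89), so λ ≡ 31.
  x = λ² - 4 - 15 = 961 - 19 ≡ 52; y = λ·(4 - 52) - 4 ≡ 21. → (52, 21)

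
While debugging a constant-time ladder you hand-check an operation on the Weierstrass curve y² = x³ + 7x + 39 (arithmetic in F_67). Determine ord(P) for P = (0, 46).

2P: tangent at (0, 46): λ = (3·0² + 7)/(2·46) ≡ 7/25. 25⁻¹ ≡ 59 (mod 67), so λ ≡ 7·59 ≡ 11.
  x = λ² - 0 - 0 = 121 - 0 ≡ 54; y = λ·(0 - 54) - 46 ≡ 30. → (54, 30)
3P: (54, 30) + (0, 46). λ = (46 - 30)/(0 - 54) ≡ 16/13 mod 67. 13⁻¹ ≡ 31 (mod 67), so λ ≡ 27.
  x = λ² - 54 - 0 = 729 - 54 ≡ 5; y = λ·(54 - 5) - 30 ≡ 20. → (5, 20)
4P: (5, 20) + (0, 46). λ = (46 - 20)/(0 - 5) ≡ 26/62 mod 67. 62⁻¹ ≡ 40 (mod 67), so λ ≡ 35.
  x = λ² - 5 - 0 = 1225 - 5 ≡ 14; y = λ·(5 - 14) - 20 ≡ 0. → (14, 0)
5P: (14, 0) + (0, 46). λ = (46 - 0)/(0 - 14) ≡ 46/53 mod 67. 53⁻¹ ≡ 43 (mod 67), so λ ≡ 35.
  x = λ² - 14 - 0 = 1225 - 14 ≡ 5; y = λ·(14 - 5) - 0 ≡ 47. → (5, 47)
6P: (5, 47) + (0, 46). λ = (46 - 47)/(0 - 5) ≡ 66/62 mod 67. 62⁻¹ ≡ 40 (mod 67) since 62·40 = 2480 ≡ 1, so λ ≡ 27.
  x = λ² - 5 - 0 = 729 - 5 ≡ 54; y = λ·(5 - 54) - 47 ≡ 37. → (54, 37)
7P: (54, 37) + (0, 46). λ = (46 - 37)/(0 - 54) ≡ 9/13 mod 67. 13⁻¹ ≡ 31 (mod 67), so λ ≡ 11.
  x = λ² - 54 - 0 = 121 - 54 ≡ 0; y = λ·(54 - 0) - 37 ≡ 21. → (0, 21)
8P: (0, 21) + (0, 46): same x and y₁ ≡ -y₂, so the sum is O.
8P = O, so the order is 8.

8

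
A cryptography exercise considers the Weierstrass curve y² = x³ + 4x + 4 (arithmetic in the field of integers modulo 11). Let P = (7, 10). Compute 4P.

Double-and-add on 4 = (100)₂. Start with P = (7, 10) for the leading 1-bit.
double: tangent at (7, 10): λ = (3·7² + 4)/(2·10) ≡ 8/9. 9⁻¹ ≡ 5 (mod 11), so λ ≡ 8·5 ≡ 7.
  x = λ² - 7 - 7 = 49 - 14 ≡ 2; y = λ·(7 - 2) - 10 ≡ 3. → (2, 3)
double: tangent at (2, 3): λ = (3·2² + 4)/(2·3) ≡ 5/6. 6⁻¹ ≡ 2 (mod 11), so λ ≡ 5·2 ≡ 10.
  x = λ² - 2 - 2 = 100 - 4 ≡ 8; y = λ·(2 - 8) - 3 ≡ 3. → (8, 3)

(8, 3)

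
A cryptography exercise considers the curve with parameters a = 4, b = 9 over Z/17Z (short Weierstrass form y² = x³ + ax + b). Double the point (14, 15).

tangent at (14, 15): λ = (3·14² + 4)/(2·15) ≡ 14/13. 13⁻¹ ≡ 4 (mod 17), so λ ≡ 14·4 ≡ 5.
  x = λ² - 14 - 14 = 25 - 28 ≡ 14; y = λ·(14 - 14) - 15 ≡ 2. → (14, 2)

(14, 2)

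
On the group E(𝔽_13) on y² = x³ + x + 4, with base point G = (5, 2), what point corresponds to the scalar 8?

(7, 4)

Double-and-add on 8 = (1000)₂. Start with G = (5, 2) for the leading 1-bit.
double: tangent at (5, 2): λ = (3·5² + 1)/(2·2) ≡ 11/4. 4⁻¹ ≡ 10 (mod 13) since 4·10 = 40 ≡ 1, so λ ≡ 11·10 ≡ 6.
  x = λ² - 5 - 5 = 36 - 10 ≡ 0; y = λ·(5 - 0) - 2 ≡ 2. → (0, 2)
double: tangent at (0, 2): λ = (3·0² + 1)/(2·2) ≡ 1/4. 4⁻¹ ≡ 10 (mod 13), so λ ≡ 1·10 ≡ 10.
  x = λ² - 0 - 0 = 100 - 0 ≡ 9; y = λ·(0 - 9) - 2 ≡ 12. → (9, 12)
double: tangent at (9, 12): λ = (3·9² + 1)/(2·12) ≡ 10/11. 11⁻¹ ≡ 6 (mod 13), so λ ≡ 10·6 ≡ 8.
  x = λ² - 9 - 9 = 64 - 18 ≡ 7; y = λ·(9 - 7) - 12 ≡ 4. → (7, 4)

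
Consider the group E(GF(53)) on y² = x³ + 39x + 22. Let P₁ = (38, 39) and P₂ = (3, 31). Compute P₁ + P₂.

(5, 17)

(38, 39) + (3, 31). λ = (31 - 39)/(3 - 38) ≡ 45/18 mod 53. 18⁻¹ ≡ 3 (mod 53), so λ ≡ 29.
  x = λ² - 38 - 3 = 841 - 41 ≡ 5; y = λ·(38 - 5) - 39 ≡ 17. → (5, 17)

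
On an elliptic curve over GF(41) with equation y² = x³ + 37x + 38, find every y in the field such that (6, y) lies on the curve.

x³ + 37x + 38 = 476 ≡ 25 (mod 41).
Square roots of 25 mod 41: 5 and 36 (since 5² = 25 ≡ 25).

5, 36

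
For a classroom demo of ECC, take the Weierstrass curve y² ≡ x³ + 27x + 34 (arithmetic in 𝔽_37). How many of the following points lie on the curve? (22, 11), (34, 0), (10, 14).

1

(22, 11): 11² ≡ 10, rhs ≡ 28 → off.
(34, 0): 0² ≡ 0, rhs ≡ 0 → on.
(10, 14): 14² ≡ 11, rhs ≡ 9 → off.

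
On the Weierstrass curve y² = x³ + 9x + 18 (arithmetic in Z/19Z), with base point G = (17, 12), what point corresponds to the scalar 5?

(10, 5)

Double-and-add on 5 = (101)₂. Start with G = (17, 12) for the leading 1-bit.
double: tangent at (17, 12): λ = (3·17² + 9)/(2·12) ≡ 2/5. 5⁻¹ ≡ 4 (mod 19), so λ ≡ 2·4 ≡ 8.
  x = λ² - 17 - 17 = 64 - 34 ≡ 11; y = λ·(17 - 11) - 12 ≡ 17. → (11, 17)
double: tangent at (11, 17): λ = (3·11² + 9)/(2·17) ≡ 11/15. 15⁻¹ ≡ 14 (mod 19), so λ ≡ 11·14 ≡ 2.
  x = λ² - 11 - 11 = 4 - 22 ≡ 1; y = λ·(11 - 1) - 17 ≡ 3. → (1, 3)
add G: (1, 3) + (17, 12). λ = (12 - 3)/(17 - 1) ≡ 9/16 mod 19. 16⁻¹ ≡ 6 (mod 19), so λ ≡ 16.
  x = λ² - 1 - 17 = 256 - 18 ≡ 10; y = λ·(1 - 10) - 3 ≡ 5. → (10, 5)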